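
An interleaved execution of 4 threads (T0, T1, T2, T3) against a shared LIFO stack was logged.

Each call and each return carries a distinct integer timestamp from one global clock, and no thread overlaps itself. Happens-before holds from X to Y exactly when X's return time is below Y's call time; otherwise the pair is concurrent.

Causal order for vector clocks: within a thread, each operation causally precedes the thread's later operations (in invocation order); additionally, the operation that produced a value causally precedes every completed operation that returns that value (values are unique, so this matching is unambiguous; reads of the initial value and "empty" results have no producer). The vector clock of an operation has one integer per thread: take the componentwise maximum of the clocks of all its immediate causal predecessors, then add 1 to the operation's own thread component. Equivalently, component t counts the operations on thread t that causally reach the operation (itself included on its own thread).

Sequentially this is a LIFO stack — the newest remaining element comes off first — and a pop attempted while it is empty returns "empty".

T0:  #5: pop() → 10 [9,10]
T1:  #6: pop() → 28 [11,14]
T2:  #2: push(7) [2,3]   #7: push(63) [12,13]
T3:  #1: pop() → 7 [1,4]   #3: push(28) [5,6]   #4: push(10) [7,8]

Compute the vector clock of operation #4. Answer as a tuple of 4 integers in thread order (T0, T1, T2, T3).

(0, 0, 1, 3)

#2, invoked 2, has no incoming edges; only T2's bump applies → (0, 0, 1, 0)
merge at #1 (invoked 1): VC(#2)=(0, 0, 1, 0), own-thread bump on T3 → (0, 0, 1, 1)
merge at #7 (invoked 12): VC(#2)=(0, 0, 1, 0), own-thread bump on T2 → (0, 0, 2, 0)
merge at #3 (invoked 5): VC(#1)=(0, 0, 1, 1), own-thread bump on T3 → (0, 0, 1, 2)
merge at #4 (invoked 7): VC(#3)=(0, 0, 1, 2), own-thread bump on T3 → (0, 0, 1, 3)
merge at #6 (invoked 11): VC(#3)=(0, 0, 1, 2), own-thread bump on T1 → (0, 1, 1, 2)
merge at #5 (invoked 9): VC(#4)=(0, 0, 1, 3), own-thread bump on T0 → (1, 0, 1, 3)
target: VC(#4) = (0, 0, 1, 3)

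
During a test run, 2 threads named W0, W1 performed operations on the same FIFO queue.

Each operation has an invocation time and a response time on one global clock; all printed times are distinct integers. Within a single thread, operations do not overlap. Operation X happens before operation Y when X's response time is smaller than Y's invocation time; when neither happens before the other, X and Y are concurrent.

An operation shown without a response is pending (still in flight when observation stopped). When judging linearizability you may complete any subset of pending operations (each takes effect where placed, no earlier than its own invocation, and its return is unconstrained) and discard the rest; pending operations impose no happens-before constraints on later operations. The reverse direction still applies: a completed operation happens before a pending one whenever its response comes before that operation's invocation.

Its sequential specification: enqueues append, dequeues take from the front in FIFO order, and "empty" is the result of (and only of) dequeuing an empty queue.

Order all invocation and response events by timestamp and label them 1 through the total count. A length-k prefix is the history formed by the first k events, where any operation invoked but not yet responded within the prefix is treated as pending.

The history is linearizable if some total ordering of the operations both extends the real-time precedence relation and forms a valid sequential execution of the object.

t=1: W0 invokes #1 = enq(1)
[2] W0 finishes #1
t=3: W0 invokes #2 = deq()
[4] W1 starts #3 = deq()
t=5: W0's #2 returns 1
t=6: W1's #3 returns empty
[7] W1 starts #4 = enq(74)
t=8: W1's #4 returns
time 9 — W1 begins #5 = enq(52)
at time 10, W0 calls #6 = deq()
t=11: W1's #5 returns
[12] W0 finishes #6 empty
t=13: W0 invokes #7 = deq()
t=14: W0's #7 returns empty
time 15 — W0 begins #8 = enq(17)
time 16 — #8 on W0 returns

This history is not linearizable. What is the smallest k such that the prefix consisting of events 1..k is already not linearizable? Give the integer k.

12

events 1..11 are linearizable; a witness order is #1, #2, #3, #4, #5:
step 1: #1 enq(1) — queue <1>
step 2: #2 deq() → 1 — queue <>
step 3: #3 deq() → empty — queue <>
step 4: #4 enq(74) — queue <74>
step 5: #5 enq(52) — queue <74,52>
once event 12 joins (#6's response, time 12), exhaustive search finds no witness
one such order, #1, #2, #3, #4, #5, #6, breaks at step 6 where #6 deq() → empty is illegal
one such order, #1, #2, #3, #4, #6, #5, breaks at step 5 where #6 deq() → empty is illegal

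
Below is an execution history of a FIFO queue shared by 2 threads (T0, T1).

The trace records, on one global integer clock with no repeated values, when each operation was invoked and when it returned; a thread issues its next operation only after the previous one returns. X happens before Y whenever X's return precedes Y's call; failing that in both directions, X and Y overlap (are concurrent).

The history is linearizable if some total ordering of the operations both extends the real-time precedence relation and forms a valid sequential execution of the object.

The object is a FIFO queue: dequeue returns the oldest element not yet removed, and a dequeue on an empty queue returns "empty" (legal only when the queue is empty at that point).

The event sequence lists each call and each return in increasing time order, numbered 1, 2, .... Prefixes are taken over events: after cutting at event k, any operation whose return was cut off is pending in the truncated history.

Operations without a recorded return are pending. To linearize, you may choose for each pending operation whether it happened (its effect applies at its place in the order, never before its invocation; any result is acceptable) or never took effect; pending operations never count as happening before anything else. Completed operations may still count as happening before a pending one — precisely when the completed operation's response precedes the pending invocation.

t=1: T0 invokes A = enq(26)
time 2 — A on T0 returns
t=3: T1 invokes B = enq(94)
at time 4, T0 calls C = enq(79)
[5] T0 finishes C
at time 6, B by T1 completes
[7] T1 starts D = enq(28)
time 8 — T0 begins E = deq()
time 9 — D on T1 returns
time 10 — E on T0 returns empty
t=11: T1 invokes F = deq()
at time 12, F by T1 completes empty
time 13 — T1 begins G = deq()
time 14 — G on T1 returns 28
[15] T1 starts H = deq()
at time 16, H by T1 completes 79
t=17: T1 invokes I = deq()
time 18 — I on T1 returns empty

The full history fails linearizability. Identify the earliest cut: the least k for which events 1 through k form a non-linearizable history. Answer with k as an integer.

a valid linearization of events 1..9 exists, for instance A, B, C, D:
step 1: A enq(26) — queue <26>
step 2: B enq(94) — queue <26,94>
step 3: C enq(79) — queue <26,94,79>
step 4: D enq(28) — queue <26,94,79,28>
include event 10 — E responding at 10 — and every candidate order breaks
take A, B, C, D, E: step 5 already fails, because E deq() → empty cannot occur there
take A, B, C, E, D: step 4 already fails, because E deq() → empty cannot occur there

10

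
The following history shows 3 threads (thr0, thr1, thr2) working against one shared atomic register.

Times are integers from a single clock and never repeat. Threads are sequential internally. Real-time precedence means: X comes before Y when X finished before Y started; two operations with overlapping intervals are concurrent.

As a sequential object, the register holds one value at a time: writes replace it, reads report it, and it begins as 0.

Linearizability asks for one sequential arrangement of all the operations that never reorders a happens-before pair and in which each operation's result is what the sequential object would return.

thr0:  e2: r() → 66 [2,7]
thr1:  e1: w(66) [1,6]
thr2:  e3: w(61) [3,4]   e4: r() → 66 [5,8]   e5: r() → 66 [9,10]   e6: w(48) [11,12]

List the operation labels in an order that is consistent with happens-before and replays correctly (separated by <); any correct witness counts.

1. e3 w(61), leaving value 61
2. e1 w(66), leaving value 66
3. e2 r() → 66, leaving value 66
4. e4 r() → 66, leaving value 66
5. e5 r() → 66, leaving value 66
6. e6 w(48), leaving value 48

e3 < e1 < e2 < e4 < e5 < e6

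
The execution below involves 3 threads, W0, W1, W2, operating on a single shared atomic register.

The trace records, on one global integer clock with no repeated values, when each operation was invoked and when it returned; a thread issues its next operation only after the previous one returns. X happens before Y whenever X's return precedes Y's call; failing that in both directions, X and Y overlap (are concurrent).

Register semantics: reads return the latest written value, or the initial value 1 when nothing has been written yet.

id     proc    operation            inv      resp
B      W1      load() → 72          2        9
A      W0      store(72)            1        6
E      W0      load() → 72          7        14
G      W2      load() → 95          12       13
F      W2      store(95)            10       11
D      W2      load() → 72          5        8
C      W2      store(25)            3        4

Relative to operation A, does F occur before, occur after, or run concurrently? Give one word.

after

F spans [10,11], A spans [1,6]
resp(A)=6 < inv(F)=10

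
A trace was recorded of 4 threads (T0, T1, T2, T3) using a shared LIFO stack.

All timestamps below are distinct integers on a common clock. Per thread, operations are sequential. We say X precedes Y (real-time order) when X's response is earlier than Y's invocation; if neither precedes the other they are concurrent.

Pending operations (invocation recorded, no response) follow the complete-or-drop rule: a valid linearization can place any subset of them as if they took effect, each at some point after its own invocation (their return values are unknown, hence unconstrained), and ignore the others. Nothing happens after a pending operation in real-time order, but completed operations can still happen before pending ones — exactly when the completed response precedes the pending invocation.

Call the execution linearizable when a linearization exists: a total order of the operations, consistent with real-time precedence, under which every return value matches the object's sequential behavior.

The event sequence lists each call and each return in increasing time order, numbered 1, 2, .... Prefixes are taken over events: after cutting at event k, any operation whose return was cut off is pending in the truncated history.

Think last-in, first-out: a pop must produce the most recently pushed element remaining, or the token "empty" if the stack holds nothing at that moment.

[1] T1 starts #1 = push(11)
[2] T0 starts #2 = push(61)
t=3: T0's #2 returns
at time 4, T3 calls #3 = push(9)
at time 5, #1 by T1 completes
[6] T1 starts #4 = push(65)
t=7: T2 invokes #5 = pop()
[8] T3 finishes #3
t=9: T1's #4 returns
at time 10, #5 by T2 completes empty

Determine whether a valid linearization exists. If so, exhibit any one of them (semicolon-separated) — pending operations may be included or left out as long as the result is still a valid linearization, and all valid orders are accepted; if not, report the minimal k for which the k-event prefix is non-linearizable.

not linearizable — minimal violating prefix: 10 events

events 1..9 are fine; event 10 — the response of #5 at time 10 — makes the prefix non-linearizable
every one of the 14 real-time-consistent orders over 5 completed LIFO stack ops fails the sequential spec
take #1, #2, #3, #4, #5: step 5 already fails, because #5 pop() → empty cannot occur there
take #1, #2, #3, #5, #4: step 4 already fails, because #5 pop() → empty cannot occur there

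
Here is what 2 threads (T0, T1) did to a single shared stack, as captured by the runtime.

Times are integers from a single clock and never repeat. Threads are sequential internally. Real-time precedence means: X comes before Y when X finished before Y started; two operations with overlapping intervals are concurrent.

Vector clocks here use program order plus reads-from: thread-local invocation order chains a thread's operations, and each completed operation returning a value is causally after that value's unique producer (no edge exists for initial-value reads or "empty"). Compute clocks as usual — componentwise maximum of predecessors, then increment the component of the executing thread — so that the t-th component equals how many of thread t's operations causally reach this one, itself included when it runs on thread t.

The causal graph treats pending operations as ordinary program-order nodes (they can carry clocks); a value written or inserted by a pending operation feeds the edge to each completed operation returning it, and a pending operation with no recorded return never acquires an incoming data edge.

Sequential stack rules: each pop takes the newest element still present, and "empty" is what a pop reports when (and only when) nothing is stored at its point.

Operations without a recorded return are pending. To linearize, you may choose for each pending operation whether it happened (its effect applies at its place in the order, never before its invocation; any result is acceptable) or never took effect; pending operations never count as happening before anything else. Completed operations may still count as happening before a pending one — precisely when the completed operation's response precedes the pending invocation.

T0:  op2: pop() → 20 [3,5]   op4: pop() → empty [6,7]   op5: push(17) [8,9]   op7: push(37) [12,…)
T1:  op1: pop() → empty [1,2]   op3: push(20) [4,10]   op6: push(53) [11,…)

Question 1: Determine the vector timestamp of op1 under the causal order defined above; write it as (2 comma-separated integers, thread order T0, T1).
(0, 1)

root op op1, invoked 1: fresh clock plus T1's own tick → (0, 1)
invoked at 4, op3 merges VC(op1)=(0, 1) and bumps T1's slot → (0, 2)
invoked at 11, op6 merges VC(op3)=(0, 2) and bumps T1's slot → (0, 3)
invoked at 3, op2 merges VC(op3)=(0, 2) and bumps T0's slot → (1, 2)
invoked at 6, op4 merges VC(op2)=(1, 2) and bumps T0's slot → (2, 2)
invoked at 8, op5 merges VC(op4)=(2, 2) and bumps T0's slot → (3, 2)
invoked at 12, op7 merges VC(op5)=(3, 2) and bumps T0's slot → (4, 2)
target: VC(op1) = (0, 1)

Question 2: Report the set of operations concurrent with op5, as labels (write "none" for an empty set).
op3

op5 spans [8,9]; an op avoiding the whole window 8..9 is ordered, any other is concurrent
op1 [1,2]: before
op2 [3,5]: before
op3 [4,10]: concurrent
op4 [6,7]: before
op6 [11,…): after
op7 [12,…): after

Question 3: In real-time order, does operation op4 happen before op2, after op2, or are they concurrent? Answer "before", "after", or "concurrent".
after

op4 spans [6,7], op2 spans [3,5]
resp(op2)=5 < inv(op4)=6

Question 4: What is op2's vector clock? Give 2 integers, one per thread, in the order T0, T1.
(1, 2)

invoked at 1, op1 has no predecessors; its own T1 bump gives (0, 1)
op3, invoked 4, takes VC(op1)=(0, 1) under max, adds 1 for T1 → (0, 2)
op6, invoked 11, takes VC(op3)=(0, 2) under max, adds 1 for T1 → (0, 3)
op2, invoked 3, takes VC(op3)=(0, 2) under max, adds 1 for T0 → (1, 2)
op4, invoked 6, takes VC(op2)=(1, 2) under max, adds 1 for T0 → (2, 2)
op5, invoked 8, takes VC(op4)=(2, 2) under max, adds 1 for T0 → (3, 2)
op7, invoked 12, takes VC(op5)=(3, 2) under max, adds 1 for T0 → (4, 2)
target: VC(op2) = (1, 2)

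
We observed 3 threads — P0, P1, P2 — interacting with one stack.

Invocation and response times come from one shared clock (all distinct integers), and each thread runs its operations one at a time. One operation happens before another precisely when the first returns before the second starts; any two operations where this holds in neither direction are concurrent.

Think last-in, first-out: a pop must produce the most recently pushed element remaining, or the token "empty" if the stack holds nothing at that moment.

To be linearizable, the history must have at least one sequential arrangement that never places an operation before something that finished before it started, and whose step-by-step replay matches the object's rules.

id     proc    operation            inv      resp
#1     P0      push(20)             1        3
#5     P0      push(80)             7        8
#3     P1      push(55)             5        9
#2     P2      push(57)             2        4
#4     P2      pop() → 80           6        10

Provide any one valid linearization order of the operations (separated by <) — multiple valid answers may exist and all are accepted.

step 1: #1 push(20) — stack <20>
step 2: #2 push(57) — stack <20,57>
step 3: #3 push(55) — stack <20,57,55>
step 4: #5 push(80) — stack <20,57,55,80>
step 5: #4 pop() → 80 — stack <20,57,55>

#1 < #2 < #3 < #5 < #4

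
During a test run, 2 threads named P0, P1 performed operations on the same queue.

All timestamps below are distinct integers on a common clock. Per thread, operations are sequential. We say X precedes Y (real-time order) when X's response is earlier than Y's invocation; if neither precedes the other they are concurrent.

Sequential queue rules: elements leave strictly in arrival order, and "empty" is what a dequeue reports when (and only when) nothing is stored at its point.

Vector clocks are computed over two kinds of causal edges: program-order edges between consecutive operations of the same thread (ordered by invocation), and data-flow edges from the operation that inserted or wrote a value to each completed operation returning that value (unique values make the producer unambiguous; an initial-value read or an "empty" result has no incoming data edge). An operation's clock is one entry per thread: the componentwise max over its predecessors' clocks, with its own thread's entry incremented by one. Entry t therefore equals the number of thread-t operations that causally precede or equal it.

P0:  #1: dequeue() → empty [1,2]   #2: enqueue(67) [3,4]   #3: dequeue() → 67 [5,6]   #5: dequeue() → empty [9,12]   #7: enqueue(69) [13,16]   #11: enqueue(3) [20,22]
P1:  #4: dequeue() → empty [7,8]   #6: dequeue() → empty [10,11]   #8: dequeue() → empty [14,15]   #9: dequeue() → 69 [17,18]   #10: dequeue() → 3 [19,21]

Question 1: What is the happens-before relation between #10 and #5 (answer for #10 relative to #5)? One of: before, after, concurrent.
after

#10 spans [19,21], #5 spans [9,12]
resp(#5)=12 < inv(#10)=19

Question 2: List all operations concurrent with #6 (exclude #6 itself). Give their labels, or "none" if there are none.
#5

concurrent with #6 ([10,11]): every op whose interval crosses 10..11
#1 [1,2]: before
#2 [3,4]: before
#3 [5,6]: before
#4 [7,8]: before
#5 [9,12]: concurrent
#7 [13,16]: after
#8 [14,15]: after
#9 [17,18]: after
#10 [19,21]: after
#11 [20,22]: after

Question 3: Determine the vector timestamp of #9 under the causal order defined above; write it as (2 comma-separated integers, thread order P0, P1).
(5, 4)

VC(#4, invoked at 7): no causal predecessors; +1 on P1 → (0, 1)
VC(#1, invoked at 1): no causal predecessors; +1 on P0 → (1, 0)
from VC(#4)=(0, 1), #6 (invoked 10) maxes components and bumps P1 → (0, 2)
from VC(#1)=(1, 0), #2 (invoked 3) maxes components and bumps P0 → (2, 0)
from VC(#6)=(0, 2), #8 (invoked 14) maxes components and bumps P1 → (0, 3)
from VC(#2)=(2, 0), #3 (invoked 5) maxes components and bumps P0 → (3, 0)
from VC(#3)=(3, 0), #5 (invoked 9) maxes components and bumps P0 → (4, 0)
from VC(#5)=(4, 0), #7 (invoked 13) maxes components and bumps P0 → (5, 0)
from VC(#7)=(5, 0), #11 (invoked 20) maxes components and bumps P0 → (6, 0)
from VC(#7)=(5, 0), VC(#8)=(0, 3), #9 (invoked 17) maxes components and bumps P1 → (5, 4)
from VC(#9)=(5, 4), VC(#11)=(6, 0), #10 (invoked 19) maxes components and bumps P1 → (6, 5)
target: VC(#9) = (5, 4)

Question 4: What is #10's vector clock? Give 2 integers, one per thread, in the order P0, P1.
(6, 5)

#4 (invocation 7): nothing precedes it; P1's component alone gives (0, 1)
#1 (invocation 1): nothing precedes it; P0's component alone gives (1, 0)
#6 (invocation 10): componentwise max over VC(#4)=(0, 1), +1 at P1, giving (0, 2)
#2 (invocation 3): componentwise max over VC(#1)=(1, 0), +1 at P0, giving (2, 0)
#8 (invocation 14): componentwise max over VC(#6)=(0, 2), +1 at P1, giving (0, 3)
#3 (invocation 5): componentwise max over VC(#2)=(2, 0), +1 at P0, giving (3, 0)
#5 (invocation 9): componentwise max over VC(#3)=(3, 0), +1 at P0, giving (4, 0)
#7 (invocation 13): componentwise max over VC(#5)=(4, 0), +1 at P0, giving (5, 0)
#11 (invocation 20): componentwise max over VC(#7)=(5, 0), +1 at P0, giving (6, 0)
#9 (invocation 17): componentwise max over VC(#7)=(5, 0), VC(#8)=(0, 3), +1 at P1, giving (5, 4)
#10 (invocation 19): componentwise max over VC(#9)=(5, 4), VC(#11)=(6, 0), +1 at P1, giving (6, 5)
target: VC(#10) = (6, 5)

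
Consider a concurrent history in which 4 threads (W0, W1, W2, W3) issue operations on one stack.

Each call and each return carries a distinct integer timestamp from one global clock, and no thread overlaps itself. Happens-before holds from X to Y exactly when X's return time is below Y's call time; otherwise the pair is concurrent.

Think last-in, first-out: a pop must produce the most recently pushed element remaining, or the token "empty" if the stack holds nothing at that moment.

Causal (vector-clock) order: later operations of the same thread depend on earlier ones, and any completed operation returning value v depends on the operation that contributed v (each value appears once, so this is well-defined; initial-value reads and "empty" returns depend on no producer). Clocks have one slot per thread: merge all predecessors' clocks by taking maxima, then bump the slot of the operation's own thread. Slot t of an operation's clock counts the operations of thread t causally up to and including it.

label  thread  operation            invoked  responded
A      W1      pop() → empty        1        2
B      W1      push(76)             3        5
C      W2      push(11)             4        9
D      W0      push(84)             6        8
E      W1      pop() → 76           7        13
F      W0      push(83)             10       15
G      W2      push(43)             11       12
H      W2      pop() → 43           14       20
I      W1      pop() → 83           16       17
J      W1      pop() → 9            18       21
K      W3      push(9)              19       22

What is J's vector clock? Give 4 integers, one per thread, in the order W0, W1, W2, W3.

K, invoked 19, has no incoming edges; only W3's bump applies → (0, 0, 0, 1)
C, invoked 4, has no incoming edges; only W2's bump applies → (0, 0, 1, 0)
A, invoked 1, has no incoming edges; only W1's bump applies → (0, 1, 0, 0)
D, invoked 6, has no incoming edges; only W0's bump applies → (1, 0, 0, 0)
merge at G (invoked 11): VC(C)=(0, 0, 1, 0), own-thread bump on W2 → (0, 0, 2, 0)
merge at B (invoked 3): VC(A)=(0, 1, 0, 0), own-thread bump on W1 → (0, 2, 0, 0)
merge at F (invoked 10): VC(D)=(1, 0, 0, 0), own-thread bump on W0 → (2, 0, 0, 0)
merge at H (invoked 14): VC(G)=(0, 0, 2, 0), own-thread bump on W2 → (0, 0, 3, 0)
merge at E (invoked 7): VC(B)=(0, 2, 0, 0), own-thread bump on W1 → (0, 3, 0, 0)
merge at I (invoked 16): VC(E)=(0, 3, 0, 0), VC(F)=(2, 0, 0, 0), own-thread bump on W1 → (2, 4, 0, 0)
merge at J (invoked 18): VC(I)=(2, 4, 0, 0), VC(K)=(0, 0, 0, 1), own-thread bump on W1 → (2, 5, 0, 1)
target: VC(J) = (2, 5, 0, 1)

(2, 5, 0, 1)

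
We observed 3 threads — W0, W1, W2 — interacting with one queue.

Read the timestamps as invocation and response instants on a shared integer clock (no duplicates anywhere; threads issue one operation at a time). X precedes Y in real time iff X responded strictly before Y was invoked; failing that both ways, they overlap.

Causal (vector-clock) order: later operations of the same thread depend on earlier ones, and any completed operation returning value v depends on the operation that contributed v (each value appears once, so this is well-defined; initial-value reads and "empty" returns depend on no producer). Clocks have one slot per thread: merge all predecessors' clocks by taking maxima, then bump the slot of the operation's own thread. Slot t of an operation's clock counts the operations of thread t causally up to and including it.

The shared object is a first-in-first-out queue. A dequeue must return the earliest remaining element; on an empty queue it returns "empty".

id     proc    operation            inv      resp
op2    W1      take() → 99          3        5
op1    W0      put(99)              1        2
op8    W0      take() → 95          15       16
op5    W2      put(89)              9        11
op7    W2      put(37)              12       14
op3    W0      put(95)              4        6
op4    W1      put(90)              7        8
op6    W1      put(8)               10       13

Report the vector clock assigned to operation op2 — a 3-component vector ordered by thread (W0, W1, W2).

op5, invoked 9, has no incoming edges; only W2's bump applies → (0, 0, 1)
op1, invoked 1, has no incoming edges; only W0's bump applies → (1, 0, 0)
op7 (invocation 12): componentwise max over VC(op5)=(0, 0, 1), +1 at W2, giving (0, 0, 2)
op2 (invocation 3): componentwise max over VC(op1)=(1, 0, 0), +1 at W1, giving (1, 1, 0)
op3 (invocation 4): componentwise max over VC(op1)=(1, 0, 0), +1 at W0, giving (2, 0, 0)
op4 (invocation 7): componentwise max over VC(op2)=(1, 1, 0), +1 at W1, giving (1, 2, 0)
op8 (invocation 15): componentwise max over VC(op3)=(2, 0, 0), +1 at W0, giving (3, 0, 0)
op6 (invocation 10): componentwise max over VC(op4)=(1, 2, 0), +1 at W1, giving (1, 3, 0)
target: VC(op2) = (1, 1, 0)

(1, 1, 0)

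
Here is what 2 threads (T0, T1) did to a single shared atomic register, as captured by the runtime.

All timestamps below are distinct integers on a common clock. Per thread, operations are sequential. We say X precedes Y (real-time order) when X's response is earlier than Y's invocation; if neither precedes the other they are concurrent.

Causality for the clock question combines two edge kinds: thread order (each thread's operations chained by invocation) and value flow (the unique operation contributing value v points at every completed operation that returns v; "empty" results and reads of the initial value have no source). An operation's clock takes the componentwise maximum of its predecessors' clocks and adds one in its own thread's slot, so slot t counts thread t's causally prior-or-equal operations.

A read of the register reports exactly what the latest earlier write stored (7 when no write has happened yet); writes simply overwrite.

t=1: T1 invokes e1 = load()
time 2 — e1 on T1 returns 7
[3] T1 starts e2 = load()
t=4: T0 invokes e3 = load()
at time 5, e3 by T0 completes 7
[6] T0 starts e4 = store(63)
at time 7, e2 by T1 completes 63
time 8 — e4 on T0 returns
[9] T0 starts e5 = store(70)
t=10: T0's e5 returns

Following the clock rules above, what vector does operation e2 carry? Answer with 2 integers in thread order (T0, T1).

(2, 2)

e1 (invocation 1): nothing precedes it; T1's component alone gives (0, 1)
e3 (invocation 4): nothing precedes it; T0's component alone gives (1, 0)
invoked at 6, e4 merges VC(e3)=(1, 0) and bumps T0's slot → (2, 0)
invoked at 9, e5 merges VC(e4)=(2, 0) and bumps T0's slot → (3, 0)
invoked at 3, e2 merges VC(e1)=(0, 1), VC(e4)=(2, 0) and bumps T1's slot → (2, 2)
target: VC(e2) = (2, 2)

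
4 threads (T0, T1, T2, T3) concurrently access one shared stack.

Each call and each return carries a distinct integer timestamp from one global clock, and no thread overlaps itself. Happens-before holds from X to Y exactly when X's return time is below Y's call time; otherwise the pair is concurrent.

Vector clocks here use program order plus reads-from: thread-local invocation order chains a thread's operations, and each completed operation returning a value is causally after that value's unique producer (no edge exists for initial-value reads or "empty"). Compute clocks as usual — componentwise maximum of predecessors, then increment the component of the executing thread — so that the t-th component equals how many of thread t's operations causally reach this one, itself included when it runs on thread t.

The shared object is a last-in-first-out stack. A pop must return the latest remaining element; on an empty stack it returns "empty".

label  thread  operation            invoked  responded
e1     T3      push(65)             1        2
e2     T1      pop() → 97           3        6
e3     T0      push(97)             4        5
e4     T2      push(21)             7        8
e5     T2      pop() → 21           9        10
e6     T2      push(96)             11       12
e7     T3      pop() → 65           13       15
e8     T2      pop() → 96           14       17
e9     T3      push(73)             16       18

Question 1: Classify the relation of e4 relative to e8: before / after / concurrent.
Answer: before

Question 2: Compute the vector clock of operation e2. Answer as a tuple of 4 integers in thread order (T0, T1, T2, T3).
Answer: (1, 1, 0, 0)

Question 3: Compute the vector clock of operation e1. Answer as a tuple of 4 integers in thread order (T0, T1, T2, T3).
Answer: (0, 0, 0, 1)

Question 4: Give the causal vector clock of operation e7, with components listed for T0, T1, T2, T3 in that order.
Answer: (0, 0, 0, 2)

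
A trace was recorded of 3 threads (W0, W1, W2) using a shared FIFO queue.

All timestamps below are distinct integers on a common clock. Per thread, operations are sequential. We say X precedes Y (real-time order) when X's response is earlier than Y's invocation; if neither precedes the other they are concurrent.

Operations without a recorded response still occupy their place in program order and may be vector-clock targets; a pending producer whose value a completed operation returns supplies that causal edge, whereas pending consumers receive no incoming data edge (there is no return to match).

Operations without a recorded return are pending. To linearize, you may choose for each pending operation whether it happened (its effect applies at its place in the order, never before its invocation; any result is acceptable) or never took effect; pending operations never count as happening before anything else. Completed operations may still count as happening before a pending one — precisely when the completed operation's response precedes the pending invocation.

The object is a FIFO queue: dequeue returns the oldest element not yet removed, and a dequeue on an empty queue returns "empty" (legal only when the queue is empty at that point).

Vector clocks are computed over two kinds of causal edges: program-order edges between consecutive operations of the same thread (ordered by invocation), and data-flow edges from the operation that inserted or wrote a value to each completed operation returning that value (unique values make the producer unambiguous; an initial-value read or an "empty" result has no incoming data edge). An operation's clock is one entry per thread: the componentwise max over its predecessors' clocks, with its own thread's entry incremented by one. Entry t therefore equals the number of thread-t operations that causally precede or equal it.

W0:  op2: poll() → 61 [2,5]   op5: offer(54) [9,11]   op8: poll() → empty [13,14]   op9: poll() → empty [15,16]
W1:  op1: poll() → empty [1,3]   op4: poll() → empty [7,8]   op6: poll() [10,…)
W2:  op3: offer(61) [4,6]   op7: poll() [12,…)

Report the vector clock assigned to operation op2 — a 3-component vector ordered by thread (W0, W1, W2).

(1, 0, 1)

VC(op3, invoked at 4): no causal predecessors; +1 on W2 → (0, 0, 1)
VC(op1, invoked at 1): no causal predecessors; +1 on W1 → (0, 1, 0)
op7 (invocation 12): componentwise max over VC(op3)=(0, 0, 1), +1 at W2, giving (0, 0, 2)
op4 (invocation 7): componentwise max over VC(op1)=(0, 1, 0), +1 at W1, giving (0, 2, 0)
op2 (invocation 2): componentwise max over VC(op3)=(0, 0, 1), +1 at W0, giving (1, 0, 1)
op6 (invocation 10): componentwise max over VC(op4)=(0, 2, 0), +1 at W1, giving (0, 3, 0)
op5 (invocation 9): componentwise max over VC(op2)=(1, 0, 1), +1 at W0, giving (2, 0, 1)
op8 (invocation 13): componentwise max over VC(op5)=(2, 0, 1), +1 at W0, giving (3, 0, 1)
op9 (invocation 15): componentwise max over VC(op8)=(3, 0, 1), +1 at W0, giving (4, 0, 1)
target: VC(op2) = (1, 0, 1)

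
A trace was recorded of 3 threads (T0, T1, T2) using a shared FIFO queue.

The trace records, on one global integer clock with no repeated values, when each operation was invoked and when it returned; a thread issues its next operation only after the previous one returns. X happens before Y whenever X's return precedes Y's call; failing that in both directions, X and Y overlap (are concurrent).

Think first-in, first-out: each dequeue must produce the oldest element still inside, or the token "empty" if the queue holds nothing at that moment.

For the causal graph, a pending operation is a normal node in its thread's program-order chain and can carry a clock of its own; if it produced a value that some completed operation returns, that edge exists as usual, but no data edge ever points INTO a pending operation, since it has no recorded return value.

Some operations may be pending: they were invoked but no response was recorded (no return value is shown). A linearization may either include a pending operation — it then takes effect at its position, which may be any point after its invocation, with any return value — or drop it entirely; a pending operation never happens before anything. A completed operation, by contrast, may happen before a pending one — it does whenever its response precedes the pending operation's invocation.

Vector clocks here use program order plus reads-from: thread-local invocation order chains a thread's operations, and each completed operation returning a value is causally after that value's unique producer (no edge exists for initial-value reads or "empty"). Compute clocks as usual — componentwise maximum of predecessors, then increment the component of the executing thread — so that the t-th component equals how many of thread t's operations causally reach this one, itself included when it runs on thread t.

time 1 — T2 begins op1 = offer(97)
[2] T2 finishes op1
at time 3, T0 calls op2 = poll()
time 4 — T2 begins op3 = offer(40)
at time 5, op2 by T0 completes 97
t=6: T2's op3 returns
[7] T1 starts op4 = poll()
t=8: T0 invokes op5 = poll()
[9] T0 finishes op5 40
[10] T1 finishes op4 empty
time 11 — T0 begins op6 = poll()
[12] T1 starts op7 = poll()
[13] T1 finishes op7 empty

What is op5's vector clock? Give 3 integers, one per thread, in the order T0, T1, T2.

(2, 0, 2)

no predecessors for op1 (invoked 1): T2 increments from zero → (0, 0, 1)
no predecessors for op4 (invoked 7): T1 increments from zero → (0, 1, 0)
from VC(op1)=(0, 0, 1), op3 (invoked 4) maxes components and bumps T2 → (0, 0, 2)
from VC(op4)=(0, 1, 0), op7 (invoked 12) maxes components and bumps T1 → (0, 2, 0)
from VC(op1)=(0, 0, 1), op2 (invoked 3) maxes components and bumps T0 → (1, 0, 1)
from VC(op2)=(1, 0, 1), VC(op3)=(0, 0, 2), op5 (invoked 8) maxes components and bumps T0 → (2, 0, 2)
from VC(op5)=(2, 0, 2), op6 (invoked 11) maxes components and bumps T0 → (3, 0, 2)
target: VC(op5) = (2, 0, 2)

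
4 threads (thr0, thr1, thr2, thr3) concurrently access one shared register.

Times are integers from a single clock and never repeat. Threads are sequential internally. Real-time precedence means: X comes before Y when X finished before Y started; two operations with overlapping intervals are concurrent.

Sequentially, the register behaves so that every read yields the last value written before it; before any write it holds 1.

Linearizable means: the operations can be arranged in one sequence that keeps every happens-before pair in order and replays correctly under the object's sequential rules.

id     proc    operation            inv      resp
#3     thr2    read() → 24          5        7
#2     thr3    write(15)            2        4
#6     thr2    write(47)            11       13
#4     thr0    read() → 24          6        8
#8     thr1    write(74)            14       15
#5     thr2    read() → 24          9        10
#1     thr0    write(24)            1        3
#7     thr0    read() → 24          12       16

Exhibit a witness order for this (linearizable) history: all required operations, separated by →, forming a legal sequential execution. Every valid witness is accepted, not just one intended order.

#2 → #1 → #3 → #4 → #5 → #7 → #6 → #8

1. #2 write(15), leaving value 15
2. #1 write(24), leaving value 24
3. #3 read() → 24, leaving value 24
4. #4 read() → 24, leaving value 24
5. #5 read() → 24, leaving value 24
6. #7 read() → 24, leaving value 24
7. #6 write(47), leaving value 47
8. #8 write(74), leaving value 74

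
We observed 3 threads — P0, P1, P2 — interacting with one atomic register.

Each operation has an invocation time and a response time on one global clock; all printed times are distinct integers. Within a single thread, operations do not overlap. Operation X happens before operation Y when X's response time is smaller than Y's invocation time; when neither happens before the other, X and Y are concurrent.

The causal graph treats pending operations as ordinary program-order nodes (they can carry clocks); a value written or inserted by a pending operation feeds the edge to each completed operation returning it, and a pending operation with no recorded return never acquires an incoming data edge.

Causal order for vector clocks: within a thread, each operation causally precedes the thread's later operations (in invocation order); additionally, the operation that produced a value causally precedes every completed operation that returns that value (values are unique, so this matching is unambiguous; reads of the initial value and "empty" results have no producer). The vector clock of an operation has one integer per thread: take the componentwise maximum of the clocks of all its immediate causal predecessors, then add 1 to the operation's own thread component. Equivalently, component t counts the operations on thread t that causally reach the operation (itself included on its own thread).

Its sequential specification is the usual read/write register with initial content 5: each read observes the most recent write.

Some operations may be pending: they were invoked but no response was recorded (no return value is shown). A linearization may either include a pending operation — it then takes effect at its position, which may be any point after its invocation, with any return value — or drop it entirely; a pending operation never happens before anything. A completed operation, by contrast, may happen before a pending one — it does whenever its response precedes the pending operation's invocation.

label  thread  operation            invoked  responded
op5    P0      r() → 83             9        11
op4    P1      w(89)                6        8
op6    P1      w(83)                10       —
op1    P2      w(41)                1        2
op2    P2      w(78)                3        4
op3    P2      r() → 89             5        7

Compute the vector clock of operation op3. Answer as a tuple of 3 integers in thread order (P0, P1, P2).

(0, 1, 3)

no predecessors for op1 (invoked 1): P2 increments from zero → (0, 0, 1)
no predecessors for op4 (invoked 6): P1 increments from zero → (0, 1, 0)
invoked at 3, op2 merges VC(op1)=(0, 0, 1) and bumps P2's slot → (0, 0, 2)
invoked at 10, op6 merges VC(op4)=(0, 1, 0) and bumps P1's slot → (0, 2, 0)
invoked at 9, op5 merges VC(op6)=(0, 2, 0) and bumps P0's slot → (1, 2, 0)
invoked at 5, op3 merges VC(op2)=(0, 0, 2), VC(op4)=(0, 1, 0) and bumps P2's slot → (0, 1, 3)
target: VC(op3) = (0, 1, 3)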